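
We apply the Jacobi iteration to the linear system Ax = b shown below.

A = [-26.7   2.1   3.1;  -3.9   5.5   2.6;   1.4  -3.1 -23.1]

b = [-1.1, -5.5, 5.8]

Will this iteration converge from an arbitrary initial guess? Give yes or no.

yes

Write A = D+L+U with D = diag(-26.7, 5.5, -23.1).
Jacobi: T = -D⁻¹(L+U), T[2,0] = -(1.4)/(-23.1) = +0.0606; T[2,2] = 0.
  T[0,:] = [+0.0000, +0.0787, +0.1161]
  T[1,:] = [+0.7091, +0.0000, -0.4727]
  T[2,:] = [+0.0606, -0.1342, +0.0000]
|λ(T)| sorted: 0.3994, 0.2809, 0.1186.
ρ(T) = max|λ| = 0.3994; 0.3994 < 1 ⇒ converges.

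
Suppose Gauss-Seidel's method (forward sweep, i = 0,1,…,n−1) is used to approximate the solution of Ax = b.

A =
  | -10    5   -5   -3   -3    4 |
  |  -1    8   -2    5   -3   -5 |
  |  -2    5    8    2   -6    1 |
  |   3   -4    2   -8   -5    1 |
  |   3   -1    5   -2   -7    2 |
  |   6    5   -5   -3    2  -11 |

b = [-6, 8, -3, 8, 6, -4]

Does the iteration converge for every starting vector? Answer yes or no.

Split A = D + L + U, D = diag(-10, 8, 8, -8, -7, -11).
T_GS = -(D+L)⁻¹U: row 0 first, T[0,5] = -(4)/(-10) = +0.4000; later rows by forward substitution.
  T[0,:] = [+0.0000, +0.5000, -0.5000, -0.3000, -0.3000, +0.4000]
  T[1,:] = [+0.0000, +0.0625, +0.1875, -0.6625, +0.3375, +0.6750]
  T[2,:] = [+0.0000, +0.0859, -0.2422, +0.0891, +0.4641, -0.4469]
  T[3,:] = [+0.0000, +0.1777, -0.3418, +0.2410, -0.7902, -0.1742]
  T[4,:] = [+0.0000, +0.2160, -0.3164, -0.0392, +0.3805, +0.0913]
  T[5,:] = [+0.0000, +0.2529, -0.0417, -0.5781, +0.0635, +0.7922]
|λ(T)| sorted: 1.2119, 0.4841, 0.4841, 0.2191, 0.0489, 0.0000.
ρ(T) = max|λ| = 1.2119; 1.2119 > 1, so it fails to converge.

no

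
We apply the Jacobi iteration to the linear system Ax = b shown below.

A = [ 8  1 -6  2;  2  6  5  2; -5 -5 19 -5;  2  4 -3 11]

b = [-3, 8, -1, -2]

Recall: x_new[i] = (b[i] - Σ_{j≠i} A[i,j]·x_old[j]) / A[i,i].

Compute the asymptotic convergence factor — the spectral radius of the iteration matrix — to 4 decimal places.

0.6209

Let D = diag(8, 6, 19, 11); L, U the strict triangles.
Jacobi T = -D⁻¹(L+U): T[2,1] = -(-5)/(19) = +0.2632; T[2,2] = 0.
  T[0,:] = [+0.0000, -0.1250, +0.7500, -0.2500]
  T[1,:] = [-0.3333, +0.0000, -0.8333, -0.3333]
  T[2,:] = [+0.2632, +0.2632, +0.0000, +0.2632]
  T[3,:] = [-0.1818, -0.3636, +0.2727, +0.0000]
moduli |λ_i(T)| = 0.6209, 0.3157, 0.3157, 0.0483.
spectral radius ρ = 0.6209; 0.6209 < 1, so it converges for any x₀.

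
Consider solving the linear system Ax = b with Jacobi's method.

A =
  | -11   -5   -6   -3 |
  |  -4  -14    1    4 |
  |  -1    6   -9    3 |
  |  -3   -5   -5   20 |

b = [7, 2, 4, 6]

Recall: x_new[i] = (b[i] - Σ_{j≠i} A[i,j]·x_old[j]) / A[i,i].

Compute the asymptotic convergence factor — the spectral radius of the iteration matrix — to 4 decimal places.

Write A = D+L+U with D = diag(-11, -14, -9, 20).
Jacobi T = -D⁻¹(L+U): T[1,3] = -(4)/(-14) = +0.2857; T[1,1] = 0.
  T[0,:] = [+0.0000, -0.4545, -0.5455, -0.2727]
  T[1,:] = [-0.2857, +0.0000, +0.0714, +0.2857]
  T[2,:] = [-0.1111, +0.6667, +0.0000, +0.3333]
  T[3,:] = [+0.1500, +0.2500, +0.2500, +0.0000]
|eigenvalues of T|: 0.7370, 0.4391, 0.4391, 0.0020.
spectral radius ρ = 0.7370; 0.7370 < 1: convergent.

0.7370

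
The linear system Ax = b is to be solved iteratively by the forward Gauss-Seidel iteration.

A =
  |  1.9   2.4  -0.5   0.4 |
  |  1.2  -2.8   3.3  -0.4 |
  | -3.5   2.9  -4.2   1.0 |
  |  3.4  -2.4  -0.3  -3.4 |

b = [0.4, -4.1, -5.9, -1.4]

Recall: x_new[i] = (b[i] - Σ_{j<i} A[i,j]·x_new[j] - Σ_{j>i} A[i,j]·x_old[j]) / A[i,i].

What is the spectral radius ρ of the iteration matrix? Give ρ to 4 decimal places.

1.2257

A = D + L + U where D = diag(1.9, -2.8, -4.2, -3.4).
GS T = -(D+L)⁻¹U: row 0 first, T[0,1] = -(2.4)/(1.9) = -1.2632; later rows by forward substitution.
  T[0,:] = [+0.0000 -1.2632 +0.2632 -0.2105]
  T[1,:] = [+0.0000 -0.5414 +1.2914 -0.2331]
  T[2,:] = [+0.0000 +0.6788 +0.6724 +0.2526]
  T[3,:] = [+0.0000 -0.9409 -0.7077 -0.0683]
eigenvalue magnitudes: 1.2257, 0.9990, 0.2895, 0.0000.
ρ = 1.2257; 1.2257 > 1: divergent.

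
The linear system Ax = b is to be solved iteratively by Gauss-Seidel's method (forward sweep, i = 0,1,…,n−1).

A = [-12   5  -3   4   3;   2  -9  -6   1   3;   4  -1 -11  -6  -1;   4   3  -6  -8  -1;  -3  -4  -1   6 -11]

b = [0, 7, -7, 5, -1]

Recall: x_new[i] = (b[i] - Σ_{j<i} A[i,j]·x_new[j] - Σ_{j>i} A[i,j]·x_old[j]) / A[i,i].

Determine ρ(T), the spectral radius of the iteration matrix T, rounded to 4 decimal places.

Write A = D+L+U with D = diag(-12, -9, -11, -8, -11).
GS T = -(D+L)⁻¹U: row 0 first, T[0,4] = -(3)/(-12) = +0.2500; later rows by forward substitution.
  T[0,:] = [+0.0000 +0.4167 -0.2500 +0.3333 +0.2500]
  T[1,:] = [+0.0000 +0.0926 -0.7222 +0.1852 +0.3889]
  T[2,:] = [+0.0000 +0.1431 -0.0253 -0.4411 -0.0354]
  T[3,:] = [+0.0000 +0.1357 -0.3769 +0.5669 +0.1723]
  T[4,:] = [+0.0000 -0.0863 +0.1275 +0.1911 -0.1124]
|eigenvalues of T|: 0.8280, 0.3494, 0.3494, 0.0511, 0.0000.
ρ(T) = max|λ| = 0.8280; 0.8280 < 1 ⇒ converges.

0.8280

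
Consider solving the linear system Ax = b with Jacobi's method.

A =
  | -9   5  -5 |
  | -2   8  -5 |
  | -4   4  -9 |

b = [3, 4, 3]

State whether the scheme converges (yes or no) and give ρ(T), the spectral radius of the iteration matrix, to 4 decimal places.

Let D = diag(-9, 8, -9); L, U the strict triangles.
Jacobi: T = -D⁻¹(L+U), T[1,0] = -(-2)/(8) = +0.2500; T[1,1] = 0.
  T[0,:] = [+0.0000  +0.5556  -0.5556]
  T[1,:] = [+0.2500  +0.0000  +0.6250]
  T[2,:] = [-0.4444  +0.4444  +0.0000]
|λ(T)| sorted: 0.9446, 0.4782, 0.4782.
ρ(T) = max|λ| = 0.9446; 0.9446 < 1, so it converges for any x₀.

yes, ρ = 0.9446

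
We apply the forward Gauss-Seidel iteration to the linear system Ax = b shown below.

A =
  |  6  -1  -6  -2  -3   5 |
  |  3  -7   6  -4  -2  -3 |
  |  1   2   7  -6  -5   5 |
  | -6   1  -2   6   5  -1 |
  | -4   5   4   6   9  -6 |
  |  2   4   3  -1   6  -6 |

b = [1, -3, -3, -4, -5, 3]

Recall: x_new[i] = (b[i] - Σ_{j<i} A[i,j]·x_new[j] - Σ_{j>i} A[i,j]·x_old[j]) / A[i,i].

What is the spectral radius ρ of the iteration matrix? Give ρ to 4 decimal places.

A = D + L + U where D = diag(6, -7, 7, 6, 9, -6).
GS T = -(D+L)⁻¹U: row 0 first, T[0,4] = -(-3)/(6) = +0.5000; later rows by forward substitution.
  T[0,:] = [+0.0000 +0.1667 +1.0000 +0.3333 +0.5000 -0.8333]
  T[1,:] = [+0.0000 +0.0714 +1.2857 -0.4286 -0.0714 -0.7857]
  T[2,:] = [+0.0000 -0.0442 -0.5102 +0.9320 +0.6633 -0.3707]
  T[3,:] = [+0.0000 +0.1400 +0.6156 +0.7154 -0.1003 -0.6593]
  T[4,:] = [+0.0000 -0.0393 -0.4535 -0.5049 +0.0340 +1.3371]
  T[5,:] = [+0.0000 +0.0184 +0.3793 -0.3328 +0.5014 +0.4600]
|eigenvalues of T|: 1.5135, 0.8871, 0.8871, 0.6206, 0.0307, 0.0000.
ρ(T) = max|λ| = 1.5135; 1.5135 > 1, so it fails to converge.

1.5135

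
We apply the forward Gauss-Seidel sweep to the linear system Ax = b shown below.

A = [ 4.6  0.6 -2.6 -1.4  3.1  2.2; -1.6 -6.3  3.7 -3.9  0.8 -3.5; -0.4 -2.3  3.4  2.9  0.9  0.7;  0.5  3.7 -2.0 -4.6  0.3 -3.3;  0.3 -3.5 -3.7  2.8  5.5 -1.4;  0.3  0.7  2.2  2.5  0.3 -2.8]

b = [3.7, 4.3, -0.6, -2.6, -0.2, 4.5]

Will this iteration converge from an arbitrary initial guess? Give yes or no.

no

Split A = D + L + U, D = diag(4.6, -6.3, 3.4, -4.6, 5.5, -2.8).
Gauss-Seidel: T = -(D+L)⁻¹U, row 0 first, T[0,2] = -(-2.6)/(4.6) = +0.5652; later rows by forward substitution.
  T[0,:] = [+0.0000, -0.1304, +0.5652, +0.3043, -0.6739, -0.4783]
  T[1,:] = [+0.0000, +0.0331, +0.4438, -0.6963, +0.2981, -0.4341]
  T[2,:] = [+0.0000, +0.0071, +0.3667, -1.2882, -0.1423, -0.5558]
  T[3,:] = [+0.0000, +0.0094, +0.2589, +0.0331, +0.2936, -0.8769]
  T[4,:] = [+0.0000, +0.0282, +0.3664, -1.3432, -0.0187, +0.0769]
  T[5,:] = [+0.0000, +0.0113, +0.7301, -1.2680, +0.1507, -1.3712]
eigenvalue magnitudes: 1.4337, 0.5187, 0.5187, 0.1254, 0.0024, 0.0000.
spectral radius ρ = 1.4337; 1.4337 > 1: divergent.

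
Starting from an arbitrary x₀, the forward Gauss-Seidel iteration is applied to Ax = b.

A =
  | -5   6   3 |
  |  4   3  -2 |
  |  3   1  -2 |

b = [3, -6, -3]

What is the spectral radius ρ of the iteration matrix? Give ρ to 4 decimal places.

Split A = D + L + U, D = diag(-5, 3, -2).
GS T = -(D+L)⁻¹U: row 0 first, T[0,2] = -(3)/(-5) = +0.6000; later rows by forward substitution.
  T[0,:] = [+0.0000  +1.2000  +0.6000]
  T[1,:] = [+0.0000  -1.6000  -0.1333]
  T[2,:] = [+0.0000  +1.0000  +0.8333]
|eigenvalues of T|: 1.5439, 0.7772, 0.0000.
ρ(T) = max|λ| = 1.5439; 1.5439 > 1, so it fails to converge.

1.5439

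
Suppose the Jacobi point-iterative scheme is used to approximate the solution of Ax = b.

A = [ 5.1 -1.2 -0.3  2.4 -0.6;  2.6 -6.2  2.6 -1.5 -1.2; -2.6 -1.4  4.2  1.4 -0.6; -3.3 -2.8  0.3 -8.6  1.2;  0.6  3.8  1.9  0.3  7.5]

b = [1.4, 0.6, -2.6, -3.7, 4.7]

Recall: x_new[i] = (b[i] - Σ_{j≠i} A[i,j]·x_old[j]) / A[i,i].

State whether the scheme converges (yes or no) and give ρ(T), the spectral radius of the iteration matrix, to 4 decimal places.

Write A = D+L+U with D = diag(5.1, -6.2, 4.2, -8.6, 7.5).
Jacobi: T = -D⁻¹(L+U), T[3,0] = -(-3.3)/(-8.6) = -0.3837; T[3,3] = 0.
  T[0,:] = [+0.0000  +0.2353  +0.0588  -0.4706  +0.1176]
  T[1,:] = [+0.4194  +0.0000  +0.4194  -0.2419  -0.1935]
  T[2,:] = [+0.6190  +0.3333  +0.0000  -0.3333  +0.1429]
  T[3,:] = [-0.3837  -0.3256  +0.0349  +0.0000  +0.1395]
  T[4,:] = [-0.0800  -0.5067  -0.2533  -0.0400  +0.0000]
|λ(T)| sorted: 0.9160, 0.4884, 0.4884, 0.2986, 0.2986.
spectral radius ρ = 0.9160; 0.9160 < 1, so it converges for any x₀.

yes, ρ = 0.9160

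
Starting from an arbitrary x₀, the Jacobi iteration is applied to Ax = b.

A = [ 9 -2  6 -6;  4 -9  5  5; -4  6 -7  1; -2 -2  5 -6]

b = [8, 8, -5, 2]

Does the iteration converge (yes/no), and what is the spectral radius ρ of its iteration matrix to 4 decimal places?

no, ρ = 1.1669

Split A = D + L + U, D = diag(9, -9, -7, -6).
Jacobi: T = -D⁻¹(L+U), T[0,2] = -(6)/(9) = -0.6667; T[0,0] = 0.
  T[0,:] = [+0.0000  +0.2222  -0.6667  +0.6667]
  T[1,:] = [+0.4444  +0.0000  +0.5556  +0.5556]
  T[2,:] = [-0.5714  +0.8571  +0.0000  +0.1429]
  T[3,:] = [-0.3333  -0.3333  +0.8333  +0.0000]
eigenvalue magnitudes: 1.1669, 0.9206, 0.6836, 0.6836.
ρ(T) = max|λ| = 1.1669; 1.1669 > 1 ⇒ diverges.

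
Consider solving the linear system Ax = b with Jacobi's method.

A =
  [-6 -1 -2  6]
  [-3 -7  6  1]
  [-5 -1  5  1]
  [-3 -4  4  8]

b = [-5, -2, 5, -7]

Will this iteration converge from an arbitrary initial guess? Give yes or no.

Split A = D + L + U, D = diag(-6, -7, 5, 8).
Jacobi: T = -D⁻¹(L+U), T[2,1] = -(-1)/(5) = +0.2000; T[2,2] = 0.
  T[0,:] = [+0.0000  -0.1667  -0.3333  +1.0000]
  T[1,:] = [-0.4286  +0.0000  +0.8571  +0.1429]
  T[2,:] = [+1.0000  +0.2000  +0.0000  -0.2000]
  T[3,:] = [+0.3750  +0.5000  -0.5000  +0.0000]
eigenvalue magnitudes: 1.2210, 0.8183, 0.8183, 0.5242.
ρ(T) = max|λ| = 1.2210; 1.2210 > 1 ⇒ diverges.

no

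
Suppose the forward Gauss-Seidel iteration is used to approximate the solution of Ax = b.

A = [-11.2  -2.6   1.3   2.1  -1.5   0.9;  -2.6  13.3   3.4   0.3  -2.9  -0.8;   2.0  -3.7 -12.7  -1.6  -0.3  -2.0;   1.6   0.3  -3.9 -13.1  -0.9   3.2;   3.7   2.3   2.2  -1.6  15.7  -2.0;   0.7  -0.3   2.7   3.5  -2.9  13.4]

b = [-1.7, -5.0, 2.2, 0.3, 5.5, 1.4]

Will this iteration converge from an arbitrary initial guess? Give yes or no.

yes

Diagonal D = diag(-11.2, 13.3, -12.7, -13.1, 15.7, 13.4); L, U strict lower/upper.
Gauss-Seidel: T = -(D+L)⁻¹U, row 0 first, T[0,2] = -(1.3)/(-11.2) = +0.1161; later rows by forward substitution.
  T[0,:] = [+0.0000 -0.2321 +0.1161 +0.1875 -0.1339 +0.0804]
  T[1,:] = [+0.0000 -0.0454 -0.2329 +0.0141 +0.1919 +0.0759]
  T[2,:] = [+0.0000 -0.0233 +0.0861 -0.1006 -0.1006 -0.1669]
  T[3,:] = [+0.0000 -0.0224 -0.0168 +0.0532 -0.0507 +0.3055]
  T[4,:] = [+0.0000 +0.0623 -0.0070 -0.0267 +0.0124 +0.1519]
  T[5,:] = [+0.0000 +0.0352 -0.0258 -0.0089 +0.0475 -0.0158]
eigenvalue magnitudes: 0.2540, 0.1102, 0.0619, 0.0619, 0.0319, 0.0000.
ρ = 0.2540; 0.2540 < 1: convergent.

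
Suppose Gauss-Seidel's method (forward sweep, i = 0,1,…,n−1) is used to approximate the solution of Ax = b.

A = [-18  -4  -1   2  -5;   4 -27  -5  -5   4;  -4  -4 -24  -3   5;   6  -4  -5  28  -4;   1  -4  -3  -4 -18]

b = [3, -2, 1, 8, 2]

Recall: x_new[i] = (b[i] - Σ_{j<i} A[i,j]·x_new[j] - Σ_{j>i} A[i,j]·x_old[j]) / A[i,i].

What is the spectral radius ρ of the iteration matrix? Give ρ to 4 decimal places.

0.1641

Let D = diag(-18, -27, -24, 28, -18); L, U the strict triangles.
GS T = -(D+L)⁻¹U: row 0 first, T[0,3] = -(2)/(-18) = +0.1111; later rows by forward substitution.
  T[0,:] = [+0.0000 -0.2222 -0.0556 +0.1111 -0.2778]
  T[1,:] = [+0.0000 -0.0329 -0.1934 -0.1687 +0.1070]
  T[2,:] = [+0.0000 +0.0425 +0.0415 -0.1154 +0.2368]
  T[3,:] = [+0.0000 +0.0505 -0.0083 -0.0685 +0.2600]
  T[4,:] = [+0.0000 -0.0233 +0.0348 +0.0781 -0.1364]
eigenvalue magnitudes: 0.1641, 0.1239, 0.0553, 0.0363, 0.0000.
ρ(T) = max|λ| = 0.1641; 0.1641 < 1, so it converges for any x₀.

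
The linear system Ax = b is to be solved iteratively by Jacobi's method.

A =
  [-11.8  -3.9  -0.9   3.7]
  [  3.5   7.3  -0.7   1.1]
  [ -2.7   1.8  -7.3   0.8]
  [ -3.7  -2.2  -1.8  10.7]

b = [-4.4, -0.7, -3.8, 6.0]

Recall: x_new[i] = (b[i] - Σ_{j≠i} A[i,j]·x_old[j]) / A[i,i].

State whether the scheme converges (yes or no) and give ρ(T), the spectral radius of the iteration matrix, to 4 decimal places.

yes, ρ = 0.5368

Write A = D+L+U with D = diag(-11.8, 7.3, -7.3, 10.7).
T_J = -D⁻¹(L+U): T[2,1] = -(1.8)/(-7.3) = +0.2466; T[2,2] = 0.
  T[0,:] = [+0.0000  -0.3305  -0.0763  +0.3136]
  T[1,:] = [-0.4795  +0.0000  +0.0959  -0.1507]
  T[2,:] = [-0.3699  +0.2466  +0.0000  +0.1096]
  T[3,:] = [+0.3458  +0.2056  +0.1682  +0.0000]
|eigenvalues of T|: 0.5368, 0.3995, 0.3472, 0.2099.
ρ(T) = max|λ| = 0.5368; 0.5368 < 1, so it converges for any x₀.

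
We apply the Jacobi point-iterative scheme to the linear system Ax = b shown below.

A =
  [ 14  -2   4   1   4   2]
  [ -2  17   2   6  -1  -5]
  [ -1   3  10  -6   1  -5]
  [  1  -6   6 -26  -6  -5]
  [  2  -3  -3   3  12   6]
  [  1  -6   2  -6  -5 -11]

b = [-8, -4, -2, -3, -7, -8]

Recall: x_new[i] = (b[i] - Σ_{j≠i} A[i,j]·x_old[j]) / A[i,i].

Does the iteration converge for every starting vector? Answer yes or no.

yes

Let D = diag(14, 17, 10, -26, 12, -11); L, U the strict triangles.
Jacobi: T = -D⁻¹(L+U), T[5,4] = -(-5)/(-11) = -0.4545; T[5,5] = 0.
  T[0,:] = [+0.0000  +0.1429  -0.2857  -0.0714  -0.2857  -0.1429]
  T[1,:] = [+0.1176  +0.0000  -0.1176  -0.3529  +0.0588  +0.2941]
  T[2,:] = [+0.1000  -0.3000  +0.0000  +0.6000  -0.1000  +0.5000]
  T[3,:] = [+0.0385  -0.2308  +0.2308  +0.0000  -0.2308  -0.1923]
  T[4,:] = [-0.1667  +0.2500  +0.2500  -0.2500  +0.0000  -0.5000]
  T[5,:] = [+0.0909  -0.5455  +0.1818  -0.5455  -0.4545  +0.0000]
moduli |λ_i(T)| = 0.8980, 0.5559, 0.2980, 0.2980, 0.2311, 0.1991.
ρ = 0.8980; 0.8980 < 1: convergent.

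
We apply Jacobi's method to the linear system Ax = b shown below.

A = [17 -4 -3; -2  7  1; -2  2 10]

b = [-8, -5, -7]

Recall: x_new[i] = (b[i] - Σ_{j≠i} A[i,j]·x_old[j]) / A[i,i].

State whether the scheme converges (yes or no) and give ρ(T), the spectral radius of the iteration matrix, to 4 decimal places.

yes, ρ = 0.4143

Let D = diag(17, 7, 10); L, U the strict triangles.
Jacobi T = -D⁻¹(L+U): T[0,2] = -(-3)/(17) = +0.1765; T[0,0] = 0.
  T[0,:] = [+0.0000, +0.2353, +0.1765]
  T[1,:] = [+0.2857, +0.0000, -0.1429]
  T[2,:] = [+0.2000, -0.2000, +0.0000]
|λ(T)| sorted: 0.4143, 0.2556, 0.1587.
ρ(T) = max|λ| = 0.4143; 0.4143 < 1, so it converges for any x₀.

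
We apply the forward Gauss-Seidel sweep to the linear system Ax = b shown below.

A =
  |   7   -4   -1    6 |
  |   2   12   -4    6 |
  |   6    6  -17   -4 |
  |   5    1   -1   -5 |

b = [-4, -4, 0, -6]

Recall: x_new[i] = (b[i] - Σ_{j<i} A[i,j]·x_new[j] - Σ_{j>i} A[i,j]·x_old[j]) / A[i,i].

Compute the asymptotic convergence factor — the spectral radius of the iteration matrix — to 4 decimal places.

Let D = diag(7, 12, -17, -5); L, U the strict triangles.
Gauss-Seidel: T = -(D+L)⁻¹U, row 0 first, T[0,2] = -(-1)/(7) = +0.1429; later rows by forward substitution.
  T[0,:] = [+0.0000, +0.5714, +0.1429, -0.8571]
  T[1,:] = [+0.0000, -0.0952, +0.3095, -0.3571]
  T[2,:] = [+0.0000, +0.1681, +0.1597, -0.6639]
  T[3,:] = [+0.0000, +0.5188, +0.1728, -0.7958]
eigenvalue magnitudes: 0.5495, 0.2856, 0.2856, 0.0000.
ρ(T) = max|λ| = 0.5495; 0.5495 < 1: convergent.

0.5495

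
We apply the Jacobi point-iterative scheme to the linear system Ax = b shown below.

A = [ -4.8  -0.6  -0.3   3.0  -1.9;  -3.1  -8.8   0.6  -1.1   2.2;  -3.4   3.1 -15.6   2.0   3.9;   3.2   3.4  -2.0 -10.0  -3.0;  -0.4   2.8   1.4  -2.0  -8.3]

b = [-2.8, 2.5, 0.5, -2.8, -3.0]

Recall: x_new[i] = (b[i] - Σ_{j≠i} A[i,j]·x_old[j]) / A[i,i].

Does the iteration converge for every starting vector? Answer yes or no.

Write A = D+L+U with D = diag(-4.8, -8.8, -15.6, -10, -8.3).
Jacobi T = -D⁻¹(L+U): T[2,0] = -(-3.4)/(-15.6) = -0.2179; T[2,2] = 0.
  T[0,:] = [+0.0000, -0.1250, -0.0625, +0.6250, -0.3958]
  T[1,:] = [-0.3523, +0.0000, +0.0682, -0.1250, +0.2500]
  T[2,:] = [-0.2179, +0.1987, +0.0000, +0.1282, +0.2500]
  T[3,:] = [+0.3200, +0.3400, -0.2000, +0.0000, -0.3000]
  T[4,:] = [-0.0482, +0.3373, +0.1687, -0.2410, +0.0000]
|λ(T)| sorted: 0.7626, 0.5406, 0.2822, 0.2400, 0.2400.
spectral radius ρ = 0.7626; 0.7626 < 1: convergent.

yes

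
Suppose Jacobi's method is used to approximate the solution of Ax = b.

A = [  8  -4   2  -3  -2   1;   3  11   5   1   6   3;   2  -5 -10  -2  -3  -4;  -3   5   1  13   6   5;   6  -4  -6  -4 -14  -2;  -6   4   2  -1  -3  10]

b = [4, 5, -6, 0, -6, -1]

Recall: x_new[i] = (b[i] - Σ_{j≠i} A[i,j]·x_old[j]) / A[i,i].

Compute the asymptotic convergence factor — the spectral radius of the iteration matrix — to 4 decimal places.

A = D + L + U where D = diag(8, 11, -10, 13, -14, 10).
Jacobi T = -D⁻¹(L+U): T[4,2] = -(-6)/(-14) = -0.4286; T[4,4] = 0.
  T[0,:] = [+0.0000  +0.5000  -0.2500  +0.3750  +0.2500  -0.1250]
  T[1,:] = [-0.2727  +0.0000  -0.4545  -0.0909  -0.5455  -0.2727]
  T[2,:] = [+0.2000  -0.5000  +0.0000  -0.2000  -0.3000  -0.4000]
  T[3,:] = [+0.2308  -0.3846  -0.0769  +0.0000  -0.4615  -0.3846]
  T[4,:] = [+0.4286  -0.2857  -0.4286  -0.2857  +0.0000  -0.1429]
  T[5,:] = [+0.6000  -0.4000  -0.2000  +0.1000  +0.3000  +0.0000]
eigenvalue magnitudes: 1.2247, 0.5858, 0.5858, 0.3903, 0.3903, 0.1442.
ρ = 1.2247; 1.2247 > 1: divergent.

1.2247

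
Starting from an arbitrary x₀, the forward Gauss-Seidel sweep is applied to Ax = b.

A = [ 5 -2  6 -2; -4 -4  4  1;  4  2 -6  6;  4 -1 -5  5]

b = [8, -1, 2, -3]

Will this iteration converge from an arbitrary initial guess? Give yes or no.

Let D = diag(5, -4, -6, 5); L, U the strict triangles.
Gauss-Seidel: T = -(D+L)⁻¹U, row 0 first, T[0,3] = -(-2)/(5) = +0.4000; later rows by forward substitution.
  T[0,:] = [+0.0000  +0.4000  -1.2000  +0.4000]
  T[1,:] = [+0.0000  -0.4000  +2.2000  -0.1500]
  T[2,:] = [+0.0000  +0.1333  -0.0667  +1.2167]
  T[3,:] = [+0.0000  -0.2667  +1.3333  +0.8667]
moduli |λ_i(T)| = 1.6773, 1.4124, 0.1351, 0.0000.
spectral radius ρ = 1.6773; 1.6773 > 1 ⇒ diverges.

no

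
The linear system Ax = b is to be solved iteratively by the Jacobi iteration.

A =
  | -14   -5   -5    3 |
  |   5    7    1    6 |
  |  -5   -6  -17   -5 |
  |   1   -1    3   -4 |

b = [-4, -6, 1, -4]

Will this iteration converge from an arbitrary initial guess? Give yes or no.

A = D + L + U where D = diag(-14, 7, -17, -4).
T_J = -D⁻¹(L+U): T[1,2] = -(1)/(7) = -0.1429; T[1,1] = 0.
  T[0,:] = [+0.0000  -0.3571  -0.3571  +0.2143]
  T[1,:] = [-0.7143  +0.0000  -0.1429  -0.8571]
  T[2,:] = [-0.2941  -0.3529  +0.0000  -0.2941]
  T[3,:] = [+0.2500  -0.2500  +0.7500  +0.0000]
eigenvalue magnitudes: 0.8307, 0.5213, 0.5213, 0.0452.
ρ(T) = max|λ| = 0.8307; 0.8307 < 1: convergent.

yes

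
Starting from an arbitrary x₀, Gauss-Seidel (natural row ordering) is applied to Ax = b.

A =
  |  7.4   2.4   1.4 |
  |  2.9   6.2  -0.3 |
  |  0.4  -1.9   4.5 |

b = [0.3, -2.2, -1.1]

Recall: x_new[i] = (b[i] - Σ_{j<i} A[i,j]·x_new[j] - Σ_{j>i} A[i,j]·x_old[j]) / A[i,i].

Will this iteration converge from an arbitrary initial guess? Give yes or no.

Split A = D + L + U, D = diag(7.4, 6.2, 4.5).
Gauss-Seidel: T = -(D+L)⁻¹U, row 0 first, T[0,2] = -(1.4)/(7.4) = -0.1892; later rows by forward substitution.
  T[0,:] = [+0.0000  -0.3243  -0.1892]
  T[1,:] = [+0.0000  +0.1517  +0.1369]
  T[2,:] = [+0.0000  +0.0929  +0.0746]
moduli |λ_i(T)| = 0.2323, 0.0060, 0.0000.
ρ(T) = max|λ| = 0.2323; 0.2323 < 1: convergent.

yes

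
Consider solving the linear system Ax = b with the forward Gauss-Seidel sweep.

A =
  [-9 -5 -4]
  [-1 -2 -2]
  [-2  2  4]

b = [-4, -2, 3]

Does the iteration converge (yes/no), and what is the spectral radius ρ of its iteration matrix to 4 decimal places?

yes, ρ = 0.7942

Let D = diag(-9, -2, 4); L, U the strict triangles.
T_GS = -(D+L)⁻¹U: row 0 first, T[0,2] = -(-4)/(-9) = -0.4444; later rows by forward substitution.
  T[0,:] = [+0.0000  -0.5556  -0.4444]
  T[1,:] = [+0.0000  +0.2778  -0.7778]
  T[2,:] = [+0.0000  -0.4167  +0.1667]
|roots of det(T-λI)|: 0.7942, 0.3498, 0.0000.
spectral radius ρ = 0.7942; 0.7942 < 1: convergent.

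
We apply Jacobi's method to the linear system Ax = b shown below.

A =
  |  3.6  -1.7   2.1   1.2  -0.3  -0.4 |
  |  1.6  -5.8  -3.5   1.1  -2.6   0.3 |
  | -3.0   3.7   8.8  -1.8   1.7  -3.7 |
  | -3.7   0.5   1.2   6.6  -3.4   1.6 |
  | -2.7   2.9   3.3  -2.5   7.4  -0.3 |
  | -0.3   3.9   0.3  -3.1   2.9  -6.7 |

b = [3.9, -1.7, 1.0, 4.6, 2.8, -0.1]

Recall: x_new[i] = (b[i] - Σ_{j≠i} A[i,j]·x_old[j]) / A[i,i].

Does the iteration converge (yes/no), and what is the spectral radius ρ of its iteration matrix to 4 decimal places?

A = D + L + U where D = diag(3.6, -5.8, 8.8, 6.6, 7.4, -6.7).
Jacobi T = -D⁻¹(L+U): T[3,0] = -(-3.7)/(6.6) = +0.5606; T[3,3] = 0.
  T[0,:] = [+0.0000, +0.4722, -0.5833, -0.3333, +0.0833, +0.1111]
  T[1,:] = [+0.2759, +0.0000, -0.6034, +0.1897, -0.4483, +0.0517]
  T[2,:] = [+0.3409, -0.4205, +0.0000, +0.2045, -0.1932, +0.4205]
  T[3,:] = [+0.5606, -0.0758, -0.1818, +0.0000, +0.5152, -0.2424]
  T[4,:] = [+0.3649, -0.3919, -0.4459, +0.3378, +0.0000, +0.0405]
  T[5,:] = [-0.0448, +0.5821, +0.0448, -0.4627, +0.4328, +0.0000]
|eigenvalues of T|: 1.1316, 0.5555, 0.5555, 0.4727, 0.1960, 0.1960.
spectral radius ρ = 1.1316; 1.1316 > 1: divergent.

no, ρ = 1.1316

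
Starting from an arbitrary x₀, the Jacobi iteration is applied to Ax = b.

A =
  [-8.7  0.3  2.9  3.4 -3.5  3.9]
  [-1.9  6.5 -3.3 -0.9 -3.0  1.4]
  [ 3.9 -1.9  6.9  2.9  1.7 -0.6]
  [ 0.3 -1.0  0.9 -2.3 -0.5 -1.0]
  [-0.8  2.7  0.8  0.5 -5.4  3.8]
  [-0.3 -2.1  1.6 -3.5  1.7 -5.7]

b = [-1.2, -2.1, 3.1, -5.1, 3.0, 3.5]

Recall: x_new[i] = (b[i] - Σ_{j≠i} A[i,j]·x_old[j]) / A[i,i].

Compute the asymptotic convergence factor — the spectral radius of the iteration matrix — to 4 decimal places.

Let D = diag(-8.7, 6.5, 6.9, -2.3, -5.4, -5.7); L, U the strict triangles.
T_J = -D⁻¹(L+U): T[3,4] = -(-0.5)/(-2.3) = -0.2174; T[3,3] = 0.
  T[0,:] = [+0.0000  +0.0345  +0.3333  +0.3908  -0.4023  +0.4483]
  T[1,:] = [+0.2923  +0.0000  +0.5077  +0.1385  +0.4615  -0.2154]
  T[2,:] = [-0.5652  +0.2754  +0.0000  -0.4203  -0.2464  +0.0870]
  T[3,:] = [+0.1304  -0.4348  +0.3913  +0.0000  -0.2174  -0.4348]
  T[4,:] = [-0.1481  +0.5000  +0.1481  +0.0926  +0.0000  +0.7037]
  T[5,:] = [-0.0526  -0.3684  +0.2807  -0.6140  +0.2982  +0.0000]
|λ(T)| sorted: 1.2314, 0.8386, 0.7888, 0.7888, 0.4231, 0.0523.
spectral radius ρ = 1.2314; 1.2314 > 1, so it fails to converge.

1.2314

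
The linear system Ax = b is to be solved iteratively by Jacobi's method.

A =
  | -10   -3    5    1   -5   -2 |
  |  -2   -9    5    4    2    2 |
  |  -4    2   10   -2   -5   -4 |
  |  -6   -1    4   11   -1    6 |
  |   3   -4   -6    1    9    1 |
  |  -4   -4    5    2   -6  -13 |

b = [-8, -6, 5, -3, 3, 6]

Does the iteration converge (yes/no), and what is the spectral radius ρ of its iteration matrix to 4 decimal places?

Diagonal D = diag(-10, -9, 10, 11, 9, -13); L, U strict lower/upper.
T_J = -D⁻¹(L+U): T[2,0] = -(-4)/(10) = +0.4000; T[2,2] = 0.
  T[0,:] = [+0.0000  -0.3000  +0.5000  +0.1000  -0.5000  -0.2000]
  T[1,:] = [-0.2222  +0.0000  +0.5556  +0.4444  +0.2222  +0.2222]
  T[2,:] = [+0.4000  -0.2000  +0.0000  +0.2000  +0.5000  +0.4000]
  T[3,:] = [+0.5455  +0.0909  -0.3636  +0.0000  +0.0909  -0.5455]
  T[4,:] = [-0.3333  +0.4444  +0.6667  -0.1111  +0.0000  -0.1111]
  T[5,:] = [-0.3077  -0.3077  +0.3846  +0.1538  -0.4615  +0.0000]
|roots of det(T-λI)|: 1.1437, 0.5948, 0.5948, 0.2301, 0.2301, 0.1572.
ρ(T) = max|λ| = 1.1437; 1.1437 > 1: divergent.

no, ρ = 1.1437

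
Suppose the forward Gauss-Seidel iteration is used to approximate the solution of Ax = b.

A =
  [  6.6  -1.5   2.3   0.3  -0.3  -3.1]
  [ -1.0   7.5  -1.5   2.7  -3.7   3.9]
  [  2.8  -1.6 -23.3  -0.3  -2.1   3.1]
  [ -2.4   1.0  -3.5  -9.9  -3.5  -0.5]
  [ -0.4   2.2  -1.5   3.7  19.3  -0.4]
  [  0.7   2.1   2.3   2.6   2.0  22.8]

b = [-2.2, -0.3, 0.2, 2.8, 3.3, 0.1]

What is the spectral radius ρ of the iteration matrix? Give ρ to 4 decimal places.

0.1991

Diagonal D = diag(6.6, 7.5, -23.3, -9.9, 19.3, 22.8); L, U strict lower/upper.
GS T = -(D+L)⁻¹U: row 0 first, T[0,3] = -(0.3)/(6.6) = -0.0455; later rows by forward substitution.
  T[0,:] = [+0.0000  +0.2273  -0.3485  -0.0455  +0.0455  +0.4697]
  T[1,:] = [+0.0000  +0.0303  +0.1535  -0.3661  +0.4994  -0.4574]
  T[2,:] = [+0.0000  +0.0252  -0.0524  +0.0068  -0.1190  +0.2209]
  T[3,:] = [+0.0000  -0.0610  +0.1185  -0.0284  -0.2721  -0.2887]
  T[4,:] = [+0.0000  +0.0149  -0.0515  +0.0468  -0.0131  +0.1551]
  T[5,:] = [+0.0000  -0.0067  -0.0072  +0.0336  -0.0032  +0.0247]
|roots of det(T-λI)|: 0.1991, 0.1013, 0.1013, 0.0080, 0.0080, 0.0000.
ρ = 0.1991; 0.1991 < 1, so it converges for any x₀.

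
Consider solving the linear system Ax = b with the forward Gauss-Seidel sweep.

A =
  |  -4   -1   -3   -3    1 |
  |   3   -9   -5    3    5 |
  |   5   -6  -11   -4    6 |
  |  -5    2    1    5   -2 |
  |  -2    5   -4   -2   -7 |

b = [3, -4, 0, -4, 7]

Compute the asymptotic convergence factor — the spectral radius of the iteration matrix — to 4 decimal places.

Diagonal D = diag(-4, -9, -11, 5, -7); L, U strict lower/upper.
GS T = -(D+L)⁻¹U: row 0 first, T[0,1] = -(-1)/(-4) = -0.2500; later rows by forward substitution.
  T[0,:] = [+0.0000 -0.2500 -0.7500 -0.7500 +0.2500]
  T[1,:] = [+0.0000 -0.0833 -0.8056 +0.0833 +0.6389]
  T[2,:] = [+0.0000 -0.0682 +0.0985 -0.7500 +0.3106]
  T[3,:] = [+0.0000 -0.2030 -0.4475 -0.6333 +0.3323]
  T[4,:] = [+0.0000 +0.1089 -0.2895 +0.8833 +0.1125]
eigenvalue magnitudes: 1.2725, 0.4762, 0.4762, 0.0200, 0.0000.
ρ(T) = max|λ| = 1.2725; 1.2725 > 1 ⇒ diverges.

1.2725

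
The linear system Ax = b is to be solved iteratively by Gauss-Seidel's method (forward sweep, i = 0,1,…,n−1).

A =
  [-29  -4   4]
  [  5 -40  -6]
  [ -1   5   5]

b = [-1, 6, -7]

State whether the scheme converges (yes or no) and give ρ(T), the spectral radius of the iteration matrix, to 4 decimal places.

Write A = D+L+U with D = diag(-29, -40, 5).
Gauss-Seidel: T = -(D+L)⁻¹U, row 0 first, T[0,2] = -(4)/(-29) = +0.1379; later rows by forward substitution.
  T[0,:] = [+0.0000, -0.1379, +0.1379]
  T[1,:] = [+0.0000, -0.0172, -0.1328]
  T[2,:] = [+0.0000, -0.0103, +0.1603]
|λ(T)| sorted: 0.1678, 0.0247, 0.0000.
ρ = 0.1678; 0.1678 < 1: convergent.

yes, ρ = 0.1678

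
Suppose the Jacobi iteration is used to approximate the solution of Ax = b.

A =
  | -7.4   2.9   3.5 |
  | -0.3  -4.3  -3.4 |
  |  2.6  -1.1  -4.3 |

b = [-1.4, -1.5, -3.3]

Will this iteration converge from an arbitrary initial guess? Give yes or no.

yes

Let D = diag(-7.4, -4.3, -4.3); L, U the strict triangles.
T_J = -D⁻¹(L+U): T[0,2] = -(3.5)/(-7.4) = +0.4730; T[0,0] = 0.
  T[0,:] = [+0.0000  +0.3919  +0.4730]
  T[1,:] = [-0.0698  +0.0000  -0.7907]
  T[2,:] = [+0.6047  -0.2558  +0.0000]
|λ(T)| sorted: 0.8235, 0.4661, 0.4661.
ρ(T) = max|λ| = 0.8235; 0.8235 < 1: convergent.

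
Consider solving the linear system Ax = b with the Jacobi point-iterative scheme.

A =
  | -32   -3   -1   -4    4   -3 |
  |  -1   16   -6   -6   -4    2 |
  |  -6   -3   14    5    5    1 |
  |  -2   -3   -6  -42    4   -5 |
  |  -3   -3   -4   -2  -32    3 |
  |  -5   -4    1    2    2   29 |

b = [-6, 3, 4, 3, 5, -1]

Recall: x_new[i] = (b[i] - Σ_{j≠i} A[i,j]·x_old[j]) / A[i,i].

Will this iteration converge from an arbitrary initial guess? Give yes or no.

Split A = D + L + U, D = diag(-32, 16, 14, -42, -32, 29).
Jacobi T = -D⁻¹(L+U): T[3,0] = -(-2)/(-42) = -0.0476; T[3,3] = 0.
  T[0,:] = [+0.0000, -0.0938, -0.0312, -0.1250, +0.1250, -0.0938]
  T[1,:] = [+0.0625, +0.0000, +0.3750, +0.3750, +0.2500, -0.1250]
  T[2,:] = [+0.4286, +0.2143, +0.0000, -0.3571, -0.3571, -0.0714]
  T[3,:] = [-0.0476, -0.0714, -0.1429, +0.0000, +0.0952, -0.1190]
  T[4,:] = [-0.0938, -0.0938, -0.1250, -0.0625, +0.0000, +0.0938]
  T[5,:] = [+0.1724, +0.1379, -0.0345, -0.0690, -0.0690, +0.0000]
moduli |λ_i(T)| = 0.3782, 0.3196, 0.2572, 0.2572, 0.0873, 0.0814.
spectral radius ρ = 0.3782; 0.3782 < 1 ⇒ converges.

yes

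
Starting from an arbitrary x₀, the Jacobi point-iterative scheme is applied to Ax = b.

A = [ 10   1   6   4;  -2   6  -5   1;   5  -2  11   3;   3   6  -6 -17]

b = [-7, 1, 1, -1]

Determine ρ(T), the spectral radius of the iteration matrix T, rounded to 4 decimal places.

Let D = diag(10, 6, 11, -17); L, U the strict triangles.
T_J = -D⁻¹(L+U): T[2,3] = -(3)/(11) = -0.2727; T[2,2] = 0.
  T[0,:] = [+0.0000, -0.1000, -0.6000, -0.4000]
  T[1,:] = [+0.3333, +0.0000, +0.8333, -0.1667]
  T[2,:] = [-0.4545, +0.1818, +0.0000, -0.2727]
  T[3,:] = [+0.1765, +0.3529, -0.3529, +0.0000]
moduli |λ_i(T)| = 0.8397, 0.6474, 0.4720, 0.4720.
ρ = 0.8397; 0.8397 < 1: convergent.

0.8397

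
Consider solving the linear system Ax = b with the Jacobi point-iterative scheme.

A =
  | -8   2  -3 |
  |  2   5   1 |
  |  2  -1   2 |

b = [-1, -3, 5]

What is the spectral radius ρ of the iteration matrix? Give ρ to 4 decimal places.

Split A = D + L + U, D = diag(-8, 5, 2).
Jacobi: T = -D⁻¹(L+U), T[1,0] = -(2)/(5) = -0.4000; T[1,1] = 0.
  T[0,:] = [+0.0000 +0.2500 -0.3750]
  T[1,:] = [-0.4000 +0.0000 -0.2000]
  T[2,:] = [-1.0000 +0.5000 +0.0000]
moduli |λ_i(T)| = 0.6150, 0.4508, 0.4508.
spectral radius ρ = 0.6150; 0.6150 < 1, so it converges for any x₀.

0.6150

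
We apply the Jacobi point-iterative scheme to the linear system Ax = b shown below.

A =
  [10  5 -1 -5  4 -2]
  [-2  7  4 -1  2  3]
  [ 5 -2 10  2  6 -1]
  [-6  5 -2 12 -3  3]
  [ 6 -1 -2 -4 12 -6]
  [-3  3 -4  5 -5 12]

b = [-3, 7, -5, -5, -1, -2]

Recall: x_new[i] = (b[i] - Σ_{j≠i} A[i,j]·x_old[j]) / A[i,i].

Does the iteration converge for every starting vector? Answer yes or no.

no

Split A = D + L + U, D = diag(10, 7, 10, 12, 12, 12).
Jacobi T = -D⁻¹(L+U): T[1,4] = -(2)/(7) = -0.2857; T[1,1] = 0.
  T[0,:] = [+0.0000, -0.5000, +0.1000, +0.5000, -0.4000, +0.2000]
  T[1,:] = [+0.2857, +0.0000, -0.5714, +0.1429, -0.2857, -0.4286]
  T[2,:] = [-0.5000, +0.2000, +0.0000, -0.2000, -0.6000, +0.1000]
  T[3,:] = [+0.5000, -0.4167, +0.1667, +0.0000, +0.2500, -0.2500]
  T[4,:] = [-0.5000, +0.0833, +0.1667, +0.3333, +0.0000, +0.5000]
  T[5,:] = [+0.2500, -0.2500, +0.3333, -0.4167, +0.4167, +0.0000]
moduli |λ_i(T)| = 1.1601, 0.7969, 0.7969, 0.3127, 0.1538, 0.0963.
ρ(T) = max|λ| = 1.1601; 1.1601 > 1: divergent.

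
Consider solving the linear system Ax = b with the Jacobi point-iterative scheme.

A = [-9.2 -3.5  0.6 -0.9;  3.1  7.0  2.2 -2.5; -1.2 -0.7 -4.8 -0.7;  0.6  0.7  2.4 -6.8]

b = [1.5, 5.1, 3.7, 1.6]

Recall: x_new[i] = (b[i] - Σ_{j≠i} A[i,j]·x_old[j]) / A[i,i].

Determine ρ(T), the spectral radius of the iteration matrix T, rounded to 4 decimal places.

Diagonal D = diag(-9.2, 7, -4.8, -6.8); L, U strict lower/upper.
Jacobi: T = -D⁻¹(L+U), T[3,1] = -(0.7)/(-6.8) = +0.1029; T[3,3] = 0.
  T[0,:] = [+0.0000 -0.3804 +0.0652 -0.0978]
  T[1,:] = [-0.4429 +0.0000 -0.3143 +0.3571]
  T[2,:] = [-0.2500 -0.1458 +0.0000 -0.1458]
  T[3,:] = [+0.0882 +0.1029 +0.3529 +0.0000]
|eigenvalues of T|: 0.5501, 0.4227, 0.2722, 0.2722.
ρ(T) = max|λ| = 0.5501; 0.5501 < 1, so it converges for any x₀.

0.5501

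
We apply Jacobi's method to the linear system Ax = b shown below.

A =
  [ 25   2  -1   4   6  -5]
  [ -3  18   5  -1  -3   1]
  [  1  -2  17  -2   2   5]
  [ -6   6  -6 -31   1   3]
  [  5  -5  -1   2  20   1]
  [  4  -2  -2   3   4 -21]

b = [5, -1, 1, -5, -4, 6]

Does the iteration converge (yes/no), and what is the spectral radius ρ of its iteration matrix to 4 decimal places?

Split A = D + L + U, D = diag(25, 18, 17, -31, 20, -21).
T_J = -D⁻¹(L+U): T[3,4] = -(1)/(-31) = +0.0323; T[3,3] = 0.
  T[0,:] = [+0.0000 -0.0800 +0.0400 -0.1600 -0.2400 +0.2000]
  T[1,:] = [+0.1667 +0.0000 -0.2778 +0.0556 +0.1667 -0.0556]
  T[2,:] = [-0.0588 +0.1176 +0.0000 +0.1176 -0.1176 -0.2941]
  T[3,:] = [-0.1935 +0.1935 -0.1935 +0.0000 +0.0323 +0.0968]
  T[4,:] = [-0.2500 +0.2500 +0.0500 -0.1000 +0.0000 -0.0500]
  T[5,:] = [+0.1905 -0.0952 -0.0952 +0.1429 +0.1905 +0.0000]
eigenvalue magnitudes: 0.5278, 0.1993, 0.1993, 0.1979, 0.1979, 0.0818.
ρ(T) = max|λ| = 0.5278; 0.5278 < 1, so it converges for any x₀.

yes, ρ = 0.5278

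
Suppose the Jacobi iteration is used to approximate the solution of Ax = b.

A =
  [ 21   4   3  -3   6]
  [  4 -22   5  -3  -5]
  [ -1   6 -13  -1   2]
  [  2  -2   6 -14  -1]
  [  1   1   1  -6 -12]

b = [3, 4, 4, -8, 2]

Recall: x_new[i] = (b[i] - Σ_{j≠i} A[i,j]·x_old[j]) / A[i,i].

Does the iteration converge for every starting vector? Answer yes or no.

yes

Diagonal D = diag(21, -22, -13, -14, -12); L, U strict lower/upper.
T_J = -D⁻¹(L+U): T[4,2] = -(1)/(-12) = +0.0833; T[4,4] = 0.
  T[0,:] = [+0.0000  -0.1905  -0.1429  +0.1429  -0.2857]
  T[1,:] = [+0.1818  +0.0000  +0.2273  -0.1364  -0.2273]
  T[2,:] = [-0.0769  +0.4615  +0.0000  -0.0769  +0.1538]
  T[3,:] = [+0.1429  -0.1429  +0.4286  +0.0000  -0.0714]
  T[4,:] = [+0.0833  +0.0833  +0.0833  -0.5000  +0.0000]
|λ(T)| sorted: 0.5260, 0.3724, 0.3724, 0.3089, 0.0780.
spectral radius ρ = 0.5260; 0.5260 < 1, so it converges for any x₀.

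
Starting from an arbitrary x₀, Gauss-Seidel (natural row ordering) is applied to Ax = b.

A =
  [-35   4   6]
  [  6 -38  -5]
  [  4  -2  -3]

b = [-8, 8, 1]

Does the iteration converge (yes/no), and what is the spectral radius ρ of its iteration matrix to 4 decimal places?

yes, ρ = 0.2286

Write A = D+L+U with D = diag(-35, -38, -3).
Gauss-Seidel: T = -(D+L)⁻¹U, row 0 first, T[0,2] = -(6)/(-35) = +0.1714; later rows by forward substitution.
  T[0,:] = [+0.0000 +0.1143 +0.1714]
  T[1,:] = [+0.0000 +0.0180 -0.1045]
  T[2,:] = [+0.0000 +0.1404 +0.2982]
eigenvalue magnitudes: 0.2286, 0.0877, 0.0000.
ρ(T) = max|λ| = 0.2286; 0.2286 < 1 ⇒ converges.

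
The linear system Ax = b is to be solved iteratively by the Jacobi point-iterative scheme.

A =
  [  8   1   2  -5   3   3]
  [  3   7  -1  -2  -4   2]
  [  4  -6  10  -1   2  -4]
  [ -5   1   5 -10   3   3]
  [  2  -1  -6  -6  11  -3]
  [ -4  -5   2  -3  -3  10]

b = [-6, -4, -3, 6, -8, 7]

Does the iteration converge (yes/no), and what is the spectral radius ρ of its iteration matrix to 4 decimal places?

A = D + L + U where D = diag(8, 7, 10, -10, 11, 10).
Jacobi: T = -D⁻¹(L+U), T[4,3] = -(-6)/(11) = +0.5455; T[4,4] = 0.
  T[0,:] = [+0.0000, -0.1250, -0.2500, +0.6250, -0.3750, -0.3750]
  T[1,:] = [-0.4286, +0.0000, +0.1429, +0.2857, +0.5714, -0.2857]
  T[2,:] = [-0.4000, +0.6000, +0.0000, +0.1000, -0.2000, +0.4000]
  T[3,:] = [-0.5000, +0.1000, +0.5000, +0.0000, +0.3000, +0.3000]
  T[4,:] = [-0.1818, +0.0909, +0.5455, +0.5455, +0.0000, +0.2727]
  T[5,:] = [+0.4000, +0.5000, -0.2000, +0.3000, +0.3000, +0.0000]
|roots of det(T-λI)|: 1.1252, 0.8574, 0.8574, 0.4959, 0.4959, 0.0171.
spectral radius ρ = 1.1252; 1.1252 > 1 ⇒ diverges.

no, ρ = 1.1252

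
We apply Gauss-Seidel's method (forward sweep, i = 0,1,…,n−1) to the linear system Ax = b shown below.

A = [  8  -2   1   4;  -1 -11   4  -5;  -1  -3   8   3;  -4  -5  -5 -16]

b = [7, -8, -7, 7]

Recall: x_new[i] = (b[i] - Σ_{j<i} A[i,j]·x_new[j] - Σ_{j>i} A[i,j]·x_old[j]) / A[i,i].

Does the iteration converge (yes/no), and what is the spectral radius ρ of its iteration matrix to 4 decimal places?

Diagonal D = diag(8, -11, 8, -16); L, U strict lower/upper.
Gauss-Seidel: T = -(D+L)⁻¹U, row 0 first, T[0,1] = -(-2)/(8) = +0.2500; later rows by forward substitution.
  T[0,:] = [+0.0000, +0.2500, -0.1250, -0.5000]
  T[1,:] = [+0.0000, -0.0227, +0.3750, -0.4091]
  T[2,:] = [+0.0000, +0.0227, +0.1250, -0.5909]
  T[3,:] = [+0.0000, -0.0625, -0.1250, +0.4375]
|roots of det(T-λI)|: 0.6595, 0.1137, 0.1137, 0.0000.
ρ = 0.6595; 0.6595 < 1: convergent.

yes, ρ = 0.6595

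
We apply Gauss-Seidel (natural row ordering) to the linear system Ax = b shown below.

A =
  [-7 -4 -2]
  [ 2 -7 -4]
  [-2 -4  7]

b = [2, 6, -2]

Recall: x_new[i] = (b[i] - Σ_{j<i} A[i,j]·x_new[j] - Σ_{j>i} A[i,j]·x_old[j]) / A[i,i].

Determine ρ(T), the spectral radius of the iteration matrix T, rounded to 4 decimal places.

0.7435

Diagonal D = diag(-7, -7, 7); L, U strict lower/upper.
T_GS = -(D+L)⁻¹U: row 0 first, T[0,2] = -(-2)/(-7) = -0.2857; later rows by forward substitution.
  T[0,:] = [+0.0000 -0.5714 -0.2857]
  T[1,:] = [+0.0000 -0.1633 -0.6531]
  T[2,:] = [+0.0000 -0.2566 -0.4548]
|eigenvalues of T|: 0.7435, 0.1255, 0.0000.
ρ(T) = max|λ| = 0.7435; 0.7435 < 1, so it converges for any x₀.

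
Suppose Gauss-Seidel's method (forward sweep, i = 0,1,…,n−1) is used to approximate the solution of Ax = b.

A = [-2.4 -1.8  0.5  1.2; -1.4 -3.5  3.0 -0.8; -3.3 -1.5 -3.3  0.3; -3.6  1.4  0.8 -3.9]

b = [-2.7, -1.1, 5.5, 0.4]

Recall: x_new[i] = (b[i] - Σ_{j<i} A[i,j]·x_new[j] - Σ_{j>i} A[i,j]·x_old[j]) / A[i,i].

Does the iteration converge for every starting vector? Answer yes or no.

Let D = diag(-2.4, -3.5, -3.3, -3.9); L, U the strict triangles.
GS T = -(D+L)⁻¹U: row 0 first, T[0,3] = -(1.2)/(-2.4) = +0.5000; later rows by forward substitution.
  T[0,:] = [+0.0000 -0.7500 +0.2083 +0.5000]
  T[1,:] = [+0.0000 +0.3000 +0.7738 -0.4286]
  T[2,:] = [+0.0000 +0.6136 -0.5601 -0.2143]
  T[3,:] = [+0.0000 +0.9259 -0.0294 -0.6593]
moduli |λ_i(T)| = 0.9446, 0.2519, 0.2267, 0.0000.
spectral radius ρ = 0.9446; 0.9446 < 1: convergent.

yes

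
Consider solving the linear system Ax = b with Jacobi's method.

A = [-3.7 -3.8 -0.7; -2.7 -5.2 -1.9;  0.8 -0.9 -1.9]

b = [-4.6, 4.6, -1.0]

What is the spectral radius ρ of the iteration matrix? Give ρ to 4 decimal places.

Write A = D+L+U with D = diag(-3.7, -5.2, -1.9).
Jacobi: T = -D⁻¹(L+U), T[0,1] = -(-3.8)/(-3.7) = -1.0270; T[0,0] = 0.
  T[0,:] = [+0.0000  -1.0270  -0.1892]
  T[1,:] = [-0.5192  +0.0000  -0.3654]
  T[2,:] = [+0.4211  -0.4737  +0.0000]
eigenvalue magnitudes: 0.8689, 0.6803, 0.1886.
ρ(T) = max|λ| = 0.8689; 0.8689 < 1, so it converges for any x₀.

0.8689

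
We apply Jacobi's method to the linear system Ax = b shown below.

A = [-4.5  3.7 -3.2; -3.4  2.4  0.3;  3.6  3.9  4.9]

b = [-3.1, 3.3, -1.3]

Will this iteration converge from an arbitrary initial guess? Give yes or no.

Diagonal D = diag(-4.5, 2.4, 4.9); L, U strict lower/upper.
Jacobi: T = -D⁻¹(L+U), T[2,0] = -(3.6)/(4.9) = -0.7347; T[2,2] = 0.
  T[0,:] = [+0.0000, +0.8222, -0.7111]
  T[1,:] = [+1.4167, +0.0000, -0.1250]
  T[2,:] = [-0.7347, -0.7959, +0.0000]
|roots of det(T-λI)|: 1.5356, 0.9027, 0.6329.
spectral radius ρ = 1.5356; 1.5356 > 1: divergent.

no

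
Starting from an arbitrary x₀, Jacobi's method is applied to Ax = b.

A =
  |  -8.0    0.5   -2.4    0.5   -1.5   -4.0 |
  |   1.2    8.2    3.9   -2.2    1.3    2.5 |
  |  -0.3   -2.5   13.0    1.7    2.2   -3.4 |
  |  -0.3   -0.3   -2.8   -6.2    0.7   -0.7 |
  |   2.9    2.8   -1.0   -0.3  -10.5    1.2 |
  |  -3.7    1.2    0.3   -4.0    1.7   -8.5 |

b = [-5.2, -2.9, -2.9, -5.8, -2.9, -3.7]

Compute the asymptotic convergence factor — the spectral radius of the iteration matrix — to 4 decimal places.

Write A = D+L+U with D = diag(-8, 8.2, 13, -6.2, -10.5, -8.5).
T_J = -D⁻¹(L+U): T[3,2] = -(-2.8)/(-6.2) = -0.4516; T[3,3] = 0.
  T[0,:] = [+0.0000  +0.0625  -0.3000  +0.0625  -0.1875  -0.5000]
  T[1,:] = [-0.1463  +0.0000  -0.4756  +0.2683  -0.1585  -0.3049]
  T[2,:] = [+0.0231  +0.1923  +0.0000  -0.1308  -0.1692  +0.2615]
  T[3,:] = [-0.0484  -0.0484  -0.4516  +0.0000  +0.1129  -0.1129]
  T[4,:] = [+0.2762  +0.2667  -0.0952  -0.0286  +0.0000  +0.1143]
  T[5,:] = [-0.4353  +0.1412  +0.0353  -0.4706  +0.2000  +0.0000]
|λ(T)| sorted: 0.5402, 0.4317, 0.4317, 0.3913, 0.3913, 0.2103.
ρ(T) = max|λ| = 0.5402; 0.5402 < 1 ⇒ converges.

0.5402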